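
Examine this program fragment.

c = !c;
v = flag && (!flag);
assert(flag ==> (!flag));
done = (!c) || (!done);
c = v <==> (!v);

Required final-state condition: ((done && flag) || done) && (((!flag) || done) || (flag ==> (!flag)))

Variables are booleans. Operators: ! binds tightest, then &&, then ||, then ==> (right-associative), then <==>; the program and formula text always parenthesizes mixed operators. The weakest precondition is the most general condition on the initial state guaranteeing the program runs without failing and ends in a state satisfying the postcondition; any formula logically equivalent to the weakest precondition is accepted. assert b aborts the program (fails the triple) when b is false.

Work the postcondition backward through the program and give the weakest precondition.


Working backward. After the program, the postcondition ((done && flag) || done) && (((!flag) || done) || (flag ==> (!flag))) must hold; in canonical form it is ((done && flag) || done) && ((!flag) || done || (flag ==> (!flag))).
Before c := v <==> (!v): ((done && flag) || done) && ((!flag) || done || (flag ==> (!flag)))
Before done := (!c) || (!done): ((((!c) || (!done)) && flag) || (!c) || (!done)) && ((!flag) || (!c) || (!done) || (flag ==> (!flag)))
Before assert flag ==> (!flag): (flag ==> (!flag)) && ((((!c) || (!done)) && flag) || (!c) || (!done)) && ((!flag) || (!c) || (!done) || (flag ==> (!flag)))
Before v := flag && (!flag): (flag ==> (!flag)) && ((((!c) || (!done)) && flag) || (!c) || (!done)) && ((!flag) || (!c) || (!done) || (flag ==> (!flag)))
Before c := !c: (flag ==> (!flag)) && (((c || (!done)) && flag) || c || (!done)) && ((!flag) || c || (!done) || (flag ==> (!flag)))
Answer: WP = (flag ==> (!flag)) && (((c || (!done)) && flag) || c || (!done)) && ((!flag) || c || (!done) || (flag ==> (!flag)))


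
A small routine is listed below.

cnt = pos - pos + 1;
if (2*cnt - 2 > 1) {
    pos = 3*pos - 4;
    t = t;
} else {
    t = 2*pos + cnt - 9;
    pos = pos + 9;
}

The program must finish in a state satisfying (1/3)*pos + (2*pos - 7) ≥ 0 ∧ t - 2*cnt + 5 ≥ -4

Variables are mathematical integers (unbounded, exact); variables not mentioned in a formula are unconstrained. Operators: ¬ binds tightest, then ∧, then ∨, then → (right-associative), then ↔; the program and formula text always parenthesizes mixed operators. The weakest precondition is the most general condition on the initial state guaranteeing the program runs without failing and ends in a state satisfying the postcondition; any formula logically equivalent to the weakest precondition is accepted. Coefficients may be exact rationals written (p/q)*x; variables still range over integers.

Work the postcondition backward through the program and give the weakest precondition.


Working backward. After the program, the postcondition (1/3)*pos + (2*pos - 7) ≥ 0 ∧ t - 2*cnt + 5 ≥ -4 must hold; in canonical form it is (7/3)*pos ≥ 7 ∧ t ≥ 2*cnt - 9.
Then branch requires 7*pos ≥ 49/3 ∧ t ≥ 2*cnt - 9; else branch requires (7/3)*pos ≥ -14 ∧ 2*pos ≥ cnt.
Before the if: (2*cnt > 3 → (7*pos ≥ 49/3 ∧ t ≥ 2*cnt - 9)) ∧ ((¬(2*cnt > 3)) → ((7/3)*pos ≥ -14 ∧ 2*pos ≥ cnt))
Before cnt := pos - pos + 1: (7/3)*pos ≥ -14 ∧ 2*pos ≥ 1
Answer: WP = (7/3)*pos ≥ -14 ∧ 2*pos ≥ 1


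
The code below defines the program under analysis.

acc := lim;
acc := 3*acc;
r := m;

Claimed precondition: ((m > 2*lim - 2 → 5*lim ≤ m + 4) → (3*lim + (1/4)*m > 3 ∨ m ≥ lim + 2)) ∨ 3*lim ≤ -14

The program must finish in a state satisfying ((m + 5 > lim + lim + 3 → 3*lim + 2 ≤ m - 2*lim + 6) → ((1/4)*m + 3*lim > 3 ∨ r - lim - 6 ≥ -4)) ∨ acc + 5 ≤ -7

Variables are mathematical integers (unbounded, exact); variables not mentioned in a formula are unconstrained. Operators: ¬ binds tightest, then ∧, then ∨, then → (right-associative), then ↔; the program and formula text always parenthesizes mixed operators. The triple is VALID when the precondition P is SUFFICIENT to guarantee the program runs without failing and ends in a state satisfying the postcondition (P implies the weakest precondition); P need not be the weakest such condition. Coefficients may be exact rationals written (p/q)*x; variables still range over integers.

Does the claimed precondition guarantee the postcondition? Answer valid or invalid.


Working backward. After the program, the postcondition ((m + 5 > lim + lim + 3 → 3*lim + 2 ≤ m - 2*lim + 6) → ((1/4)*m + 3*lim > 3 ∨ r - lim - 6 ≥ -4)) ∨ acc + 5 ≤ -7 must hold; in canonical form it is ((m > 2*lim - 2 → 5*lim ≤ m + 4) → (3*lim + (1/4)*m > 3 ∨ r ≥ lim + 2)) ∨ acc ≤ -12.
Before r := m: ((m > 2*lim - 2 → 5*lim ≤ m + 4) → (3*lim + (1/4)*m > 3 ∨ m ≥ lim + 2)) ∨ acc ≤ -12
Before acc := 3*acc: ((m > 2*lim - 2 → 5*lim ≤ m + 4) → (3*lim + (1/4)*m > 3 ∨ m ≥ lim + 2)) ∨ 3*acc ≤ -12
Before acc := lim: ((m > 2*lim - 2 → 5*lim ≤ m + 4) → (3*lim + (1/4)*m > 3 ∨ m ≥ lim + 2)) ∨ 3*lim ≤ -12
The weakest precondition is ((m > 2*lim - 2 → 5*lim ≤ m + 4) → (3*lim + (1/4)*m > 3 ∨ m ≥ lim + 2)) ∨ 3*lim ≤ -12.
Check whether ((m > 2*lim - 2 → 5*lim ≤ m + 4) → (3*lim + (1/4)*m > 3 ∨ m ≥ lim + 2)) ∨ 3*lim ≤ -14 implies it.
Every state satisfying the precondition satisfies the weakest precondition: the implication holds.
Answer: valid


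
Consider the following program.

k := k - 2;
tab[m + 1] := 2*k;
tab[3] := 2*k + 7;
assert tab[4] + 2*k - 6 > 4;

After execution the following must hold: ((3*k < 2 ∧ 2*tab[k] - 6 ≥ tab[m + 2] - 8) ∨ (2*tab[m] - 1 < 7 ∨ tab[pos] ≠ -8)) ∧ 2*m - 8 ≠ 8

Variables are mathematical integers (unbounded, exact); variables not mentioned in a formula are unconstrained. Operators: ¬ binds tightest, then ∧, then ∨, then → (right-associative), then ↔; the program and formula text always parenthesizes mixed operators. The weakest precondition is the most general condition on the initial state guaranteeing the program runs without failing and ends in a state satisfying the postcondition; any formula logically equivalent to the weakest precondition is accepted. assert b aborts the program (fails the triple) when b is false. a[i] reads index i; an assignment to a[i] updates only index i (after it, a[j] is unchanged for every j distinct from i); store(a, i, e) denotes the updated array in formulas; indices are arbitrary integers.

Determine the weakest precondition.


Working backward. After the program, the postcondition ((3*k < 2 ∧ 2*tab[k] - 6 ≥ tab[m + 2] - 8) ∨ (2*tab[m] - 1 < 7 ∨ tab[pos] ≠ -8)) ∧ 2*m - 8 ≠ 8 must hold; in canonical form it is ((3*k < 2 ∧ 2*tab[k] ≥ tab[m + 2] - 2) ∨ 2*tab[m] < 8 ∨ tab[pos] ≠ -8) ∧ 2*m ≠ 16.
Before assert tab[4] + 2*k - 6 > 4: tab[4] + 2*k > 10 ∧ ((3*k < 2 ∧ 2*tab[k] ≥ tab[m + 2] - 2) ∨ 2*tab[m] < 8 ∨ tab[pos] ≠ -8) ∧ 2*m ≠ 16
Before tab[3] := 2*k + 7: tab[4] + 2*k > 10 ∧ ((3*k < 2 ∧ 2*store(tab, 3, 2*k + 7)[k] ≥ store(tab, 3, 2*k + 7)[m + 2] - 2) ∨ 2*store(tab, 3, 2*k + 7)[m] < 8 ∨ store(tab, 3, 2*k + 7)[pos] ≠ -8) ∧ 2*m ≠ 16
Before tab[m + 1] := 2*k: store(tab, m + 1, 2*k)[4] + 2*k > 10 ∧ ((3*k < 2 ∧ 2*store(store(tab, m + 1, 2*k), 3, 2*k + 7)[k] ≥ store(store(tab, m + 1, 2*k), 3, 2*k + 7)[m + 2] - 2) ∨ 2*store(store(tab, m + 1, 2*k), 3, 2*k + 7)[m] < 8 ∨ store(store(tab, m + 1, 2*k), 3, 2*k + 7)[pos] ≠ -8) ∧ 2*m ≠ 16
Before k := k - 2: store(tab, m + 1, 2*k - 4)[4] + 2*k > 14 ∧ ((3*k < 8 ∧ 2*store(store(tab, m + 1, 2*k - 4), 3, 2*k + 3)[k - 2] ≥ store(store(tab, m + 1, 2*k - 4), 3, 2*k + 3)[m + 2] - 2) ∨ 2*store(store(tab, m + 1, 2*k - 4), 3, 2*k + 3)[m] < 8 ∨ store(store(tab, m + 1, 2*k - 4), 3, 2*k + 3)[pos] ≠ -8) ∧ 2*m ≠ 16
Answer: WP = store(tab, m + 1, 2*k - 4)[4] + 2*k > 14 ∧ ((3*k < 8 ∧ 2*store(store(tab, m + 1, 2*k - 4), 3, 2*k + 3)[k - 2] ≥ store(store(tab, m + 1, 2*k - 4), 3, 2*k + 3)[m + 2] - 2) ∨ 2*store(store(tab, m + 1, 2*k - 4), 3, 2*k + 3)[m] < 8 ∨ store(store(tab, m + 1, 2*k - 4), 3, 2*k + 3)[pos] ≠ -8) ∧ 2*m ≠ 16


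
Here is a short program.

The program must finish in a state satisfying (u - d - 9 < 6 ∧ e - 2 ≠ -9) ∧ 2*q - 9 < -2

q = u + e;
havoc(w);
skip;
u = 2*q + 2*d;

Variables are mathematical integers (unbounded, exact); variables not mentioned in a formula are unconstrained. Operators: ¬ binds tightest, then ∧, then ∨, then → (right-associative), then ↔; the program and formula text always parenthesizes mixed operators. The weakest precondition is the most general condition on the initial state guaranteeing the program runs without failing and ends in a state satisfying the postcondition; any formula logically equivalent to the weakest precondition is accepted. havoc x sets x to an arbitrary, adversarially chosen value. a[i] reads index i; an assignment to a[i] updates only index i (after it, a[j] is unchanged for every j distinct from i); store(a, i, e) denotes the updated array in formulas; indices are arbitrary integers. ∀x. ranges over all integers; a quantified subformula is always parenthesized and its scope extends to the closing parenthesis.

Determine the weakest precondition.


Working backward. After the program, the postcondition (u - d - 9 < 6 ∧ e - 2 ≠ -9) ∧ 2*q - 9 < -2 must hold; in canonical form it is u < d + 15 ∧ e ≠ -7 ∧ 2*q < 7.
Before u := 2*q + 2*d: d + 2*q < 15 ∧ e ≠ -7 ∧ 2*q < 7
Before skip: d + 2*q < 15 ∧ e ≠ -7 ∧ 2*q < 7
Before havoc w: d + 2*q < 15 ∧ e ≠ -7 ∧ 2*q < 7
Before q := u + e: d + 2*e + 2*u < 15 ∧ e ≠ -7 ∧ 2*e + 2*u < 7
Answer: WP = d + 2*e + 2*u < 15 ∧ e ≠ -7 ∧ 2*e + 2*u < 7


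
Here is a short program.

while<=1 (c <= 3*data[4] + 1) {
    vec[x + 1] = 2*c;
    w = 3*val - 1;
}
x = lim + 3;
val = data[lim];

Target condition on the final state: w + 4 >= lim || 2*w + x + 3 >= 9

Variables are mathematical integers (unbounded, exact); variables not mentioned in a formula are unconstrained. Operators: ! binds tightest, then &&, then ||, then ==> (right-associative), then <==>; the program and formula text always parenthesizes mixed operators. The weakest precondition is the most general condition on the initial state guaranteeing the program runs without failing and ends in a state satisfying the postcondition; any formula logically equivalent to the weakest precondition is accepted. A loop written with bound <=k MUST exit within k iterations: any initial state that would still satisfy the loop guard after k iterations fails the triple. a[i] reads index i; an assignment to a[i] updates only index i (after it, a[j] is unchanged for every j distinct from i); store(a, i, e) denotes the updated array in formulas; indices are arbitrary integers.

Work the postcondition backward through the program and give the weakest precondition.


Working backward. After the program, the postcondition w + 4 >= lim || 2*w + x + 3 >= 9 must hold; in canonical form it is w >= lim - 4 || 2*w + x >= 6.
Before val := data[lim]: w >= lim - 4 || 2*w + x >= 6
Before x := lim + 3: w >= lim - 4 || lim + 2*w >= 3
Before the loop (bound <=1), unroll the exhaustion recursion (WP_0 = exit-now case; WP_j = one more guarded iteration, up to j = 1):
  WP_0: (!(c <= 3*data[4] + 1)) && (w >= lim - 4 || lim + 2*w >= 3)
  WP_1: (c <= 3*data[4] + 1 ==> ((!(c <= 3*data[4] + 1)) && (3*val >= lim - 3 || lim + 6*val >= 5))) && ((!(c <= 3*data[4] + 1)) ==> (w >= lim - 4 || lim + 2*w >= 3))
So before the loop: (c <= 3*data[4] + 1 ==> ((!(c <= 3*data[4] + 1)) && (3*val >= lim - 3 || lim + 6*val >= 5))) && ((!(c <= 3*data[4] + 1)) ==> (w >= lim - 4 || lim + 2*w >= 3))
Answer: WP = (c <= 3*data[4] + 1 ==> ((!(c <= 3*data[4] + 1)) && (3*val >= lim - 3 || lim + 6*val >= 5))) && ((!(c <= 3*data[4] + 1)) ==> (w >= lim - 4 || lim + 2*w >= 3))


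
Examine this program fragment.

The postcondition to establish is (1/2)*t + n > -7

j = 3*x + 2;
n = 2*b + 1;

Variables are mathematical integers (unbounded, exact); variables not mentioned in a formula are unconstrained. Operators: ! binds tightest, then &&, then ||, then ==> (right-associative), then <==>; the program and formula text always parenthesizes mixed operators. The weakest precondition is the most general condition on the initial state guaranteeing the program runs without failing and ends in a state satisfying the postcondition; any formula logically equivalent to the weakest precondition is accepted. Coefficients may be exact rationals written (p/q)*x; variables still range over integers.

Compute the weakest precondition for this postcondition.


Working backward. After the program, the postcondition (1/2)*t + n > -7 must hold; in canonical form it is n + (1/2)*t > -7.
Before n := 2*b + 1: 2*b + (1/2)*t > -8
Before j := 3*x + 2: 2*b + (1/2)*t > -8
Answer: WP = 2*b + (1/2)*t > -8


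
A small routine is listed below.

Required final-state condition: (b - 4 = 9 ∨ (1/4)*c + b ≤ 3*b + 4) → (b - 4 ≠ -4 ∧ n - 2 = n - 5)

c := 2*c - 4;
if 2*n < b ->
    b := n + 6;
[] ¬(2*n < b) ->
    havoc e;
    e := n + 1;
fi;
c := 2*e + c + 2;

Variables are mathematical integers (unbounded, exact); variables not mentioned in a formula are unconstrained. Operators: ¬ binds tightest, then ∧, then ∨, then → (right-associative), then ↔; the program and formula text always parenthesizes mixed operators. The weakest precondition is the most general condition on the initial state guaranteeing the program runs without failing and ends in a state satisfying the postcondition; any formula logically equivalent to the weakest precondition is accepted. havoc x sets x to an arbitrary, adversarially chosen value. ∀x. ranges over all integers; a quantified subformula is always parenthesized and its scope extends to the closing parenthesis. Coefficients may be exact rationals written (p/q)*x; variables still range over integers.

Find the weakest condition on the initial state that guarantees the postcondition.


Working backward. After the program, the postcondition (b - 4 = 9 ∨ (1/4)*c + b ≤ 3*b + 4) → (b - 4 ≠ -4 ∧ n - 2 = n - 5) must hold; in canonical form it is ¬(b = 13 ∨ (1/4)*c ≤ 2*b + 4).
Before c := 2*e + c + 2: ¬(b = 13 ∨ (1/4)*c + (1/2)*e ≤ 2*b + 7/2)
Then branch requires ¬(n = 7 ∨ (1/4)*c + (1/2)*e ≤ 2*n + 31/2); else branch requires ¬(b = 13 ∨ (1/4)*c + (1/2)*n ≤ 2*b + 3).
Before the if: (2*n < b → (¬(n = 7 ∨ (1/4)*c + (1/2)*e ≤ 2*n + 31/2))) ∧ ((¬(2*n < b)) → (¬(b = 13 ∨ (1/4)*c + (1/2)*n ≤ 2*b + 3)))
Before c := 2*c - 4: (2*n < b → (¬(n = 7 ∨ (1/2)*c + (1/2)*e ≤ 2*n + 33/2))) ∧ ((¬(2*n < b)) → (¬(b = 13 ∨ (1/2)*c + (1/2)*n ≤ 2*b + 4)))
Answer: WP = (2*n < b → (¬(n = 7 ∨ (1/2)*c + (1/2)*e ≤ 2*n + 33/2))) ∧ ((¬(2*n < b)) → (¬(b = 13 ∨ (1/2)*c + (1/2)*n ≤ 2*b + 4)))


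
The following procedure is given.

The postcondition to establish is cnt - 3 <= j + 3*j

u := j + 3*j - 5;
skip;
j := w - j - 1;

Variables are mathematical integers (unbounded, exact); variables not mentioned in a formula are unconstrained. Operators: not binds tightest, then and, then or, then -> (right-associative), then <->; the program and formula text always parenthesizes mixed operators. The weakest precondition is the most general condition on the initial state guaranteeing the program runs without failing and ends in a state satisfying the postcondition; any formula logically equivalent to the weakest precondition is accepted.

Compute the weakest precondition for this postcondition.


Working backward. After the program, the postcondition cnt - 3 <= j + 3*j must hold; in canonical form it is cnt <= 4*j + 3.
Before j := w - j - 1: cnt + 4*j <= 4*w - 1
Before skip: cnt + 4*j <= 4*w - 1
Before u := j + 3*j - 5: cnt + 4*j <= 4*w - 1
Answer: WP = cnt + 4*j <= 4*w - 1


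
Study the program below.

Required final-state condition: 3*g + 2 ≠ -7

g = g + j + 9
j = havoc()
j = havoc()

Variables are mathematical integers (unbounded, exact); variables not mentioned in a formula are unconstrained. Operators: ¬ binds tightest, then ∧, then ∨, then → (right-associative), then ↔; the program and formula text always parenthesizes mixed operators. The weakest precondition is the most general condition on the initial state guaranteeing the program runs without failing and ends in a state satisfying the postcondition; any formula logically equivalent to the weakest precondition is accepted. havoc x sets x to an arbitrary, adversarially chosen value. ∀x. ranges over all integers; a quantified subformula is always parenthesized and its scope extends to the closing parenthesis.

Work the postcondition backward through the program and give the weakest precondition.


Working backward. After the program, the postcondition 3*g + 2 ≠ -7 must hold; in canonical form it is 3*g ≠ -9.
Before havoc j: 3*g ≠ -9
Before havoc j: 3*g ≠ -9
Before g := g + j + 9: 3*g + 3*j ≠ -36
Answer: WP = 3*g + 3*j ≠ -36


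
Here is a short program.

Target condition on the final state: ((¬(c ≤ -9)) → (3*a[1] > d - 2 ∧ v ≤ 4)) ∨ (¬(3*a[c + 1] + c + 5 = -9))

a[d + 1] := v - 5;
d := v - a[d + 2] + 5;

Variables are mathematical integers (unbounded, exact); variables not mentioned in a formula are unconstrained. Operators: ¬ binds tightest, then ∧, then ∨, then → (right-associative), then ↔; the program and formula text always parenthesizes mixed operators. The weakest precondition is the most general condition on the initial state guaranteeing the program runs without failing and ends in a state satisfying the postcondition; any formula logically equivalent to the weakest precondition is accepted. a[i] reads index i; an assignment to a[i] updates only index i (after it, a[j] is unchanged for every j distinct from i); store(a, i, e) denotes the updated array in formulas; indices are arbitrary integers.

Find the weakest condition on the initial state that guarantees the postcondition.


Working backward. After the program, the postcondition ((¬(c ≤ -9)) → (3*a[1] > d - 2 ∧ v ≤ 4)) ∨ (¬(3*a[c + 1] + c + 5 = -9)) must hold; in canonical form it is ((¬(c ≤ -9)) → (3*a[1] > d - 2 ∧ v ≤ 4)) ∨ (¬(3*a[c + 1] + c = -14)).
Before d := v - a[d + 2] + 5: ((¬(c ≤ -9)) → (a[d + 2] + 3*a[1] > v + 3 ∧ v ≤ 4)) ∨ (¬(3*a[c + 1] + c = -14))
Before a[d + 1] := v - 5: ((¬(c ≤ -9)) → (store(a, d + 1, v - 5)[d + 2] + 3*store(a, d + 1, v - 5)[1] > v + 3 ∧ v ≤ 4)) ∨ (¬(3*store(a, d + 1, v - 5)[c + 1] + c = -14))
Answer: WP = ((¬(c ≤ -9)) → (store(a, d + 1, v - 5)[d + 2] + 3*store(a, d + 1, v - 5)[1] > v + 3 ∧ v ≤ 4)) ∨ (¬(3*store(a, d + 1, v - 5)[c + 1] + c = -14))


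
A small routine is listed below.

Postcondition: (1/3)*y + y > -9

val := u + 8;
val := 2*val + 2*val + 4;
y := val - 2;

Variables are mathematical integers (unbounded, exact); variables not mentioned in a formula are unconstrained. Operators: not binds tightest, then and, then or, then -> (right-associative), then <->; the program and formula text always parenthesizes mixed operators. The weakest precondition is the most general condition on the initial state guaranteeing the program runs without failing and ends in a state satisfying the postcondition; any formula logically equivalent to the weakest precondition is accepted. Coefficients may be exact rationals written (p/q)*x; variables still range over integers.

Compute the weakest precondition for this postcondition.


Working backward. After the program, the postcondition (1/3)*y + y > -9 must hold; in canonical form it is (4/3)*y > -9.
Before y := val - 2: (4/3)*val > -19/3
Before val := 2*val + 2*val + 4: (16/3)*val > -35/3
Before val := u + 8: (16/3)*u > -163/3
Answer: WP = (16/3)*u > -163/3


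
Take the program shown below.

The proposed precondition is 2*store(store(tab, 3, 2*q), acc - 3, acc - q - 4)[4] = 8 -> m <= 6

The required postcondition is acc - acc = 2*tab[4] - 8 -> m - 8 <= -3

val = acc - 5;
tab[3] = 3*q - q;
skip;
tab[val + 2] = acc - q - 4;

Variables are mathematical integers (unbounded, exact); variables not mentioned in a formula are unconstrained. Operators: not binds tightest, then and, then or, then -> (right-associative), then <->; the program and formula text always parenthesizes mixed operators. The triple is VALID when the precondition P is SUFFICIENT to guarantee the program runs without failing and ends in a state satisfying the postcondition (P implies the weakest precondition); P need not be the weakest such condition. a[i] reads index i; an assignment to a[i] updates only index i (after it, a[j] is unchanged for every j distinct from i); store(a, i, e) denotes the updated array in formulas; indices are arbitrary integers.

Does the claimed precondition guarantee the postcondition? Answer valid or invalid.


Working backward. After the program, the postcondition acc - acc = 2*tab[4] - 8 -> m - 8 <= -3 must hold; in canonical form it is 2*tab[4] = 8 -> m <= 5.
Before tab[val + 2] := acc - q - 4: 2*store(tab, val + 2, acc - q - 4)[4] = 8 -> m <= 5
Before skip: 2*store(tab, val + 2, acc - q - 4)[4] = 8 -> m <= 5
Before tab[3] := 3*q - q: 2*store(store(tab, 3, 2*q), val + 2, acc - q - 4)[4] = 8 -> m <= 5
Before val := acc - 5: 2*store(store(tab, 3, 2*q), acc - 3, acc - q - 4)[4] = 8 -> m <= 5
The weakest precondition is 2*store(store(tab, 3, 2*q), acc - 3, acc - q - 4)[4] = 8 -> m <= 5.
Check whether 2*store(store(tab, 3, 2*q), acc - 3, acc - q - 4)[4] = 8 -> m <= 6 implies it.
Countermodel: at the initial state acc = 0, m = 6, q = 0, tab = {[-3] = 2, [3] = 2, [4] = 4, elsewhere 2}, the precondition holds but the weakest precondition fails.
Answer: invalid


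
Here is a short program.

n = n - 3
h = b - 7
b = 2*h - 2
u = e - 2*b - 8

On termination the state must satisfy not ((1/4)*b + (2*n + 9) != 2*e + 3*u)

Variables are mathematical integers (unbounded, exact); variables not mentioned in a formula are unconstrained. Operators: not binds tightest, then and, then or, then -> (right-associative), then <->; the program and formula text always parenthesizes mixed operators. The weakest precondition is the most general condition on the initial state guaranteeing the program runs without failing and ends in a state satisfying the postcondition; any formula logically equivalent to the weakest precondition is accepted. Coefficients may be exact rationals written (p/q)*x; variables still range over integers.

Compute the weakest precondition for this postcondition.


Working backward. After the program, the postcondition not ((1/4)*b + (2*n + 9) != 2*e + 3*u) must hold; in canonical form it is not ((1/4)*b + 2*n != 2*e + 3*u - 9).
Before u := e - 2*b - 8: not ((25/4)*b + 2*n != 5*e - 33)
Before b := 2*h - 2: not ((25/2)*h + 2*n != 5*e - 41/2)
Before h := b - 7: not ((25/2)*b + 2*n != 5*e + 67)
Before n := n - 3: not ((25/2)*b + 2*n != 5*e + 73)
Answer: WP = not ((25/2)*b + 2*n != 5*e + 73)


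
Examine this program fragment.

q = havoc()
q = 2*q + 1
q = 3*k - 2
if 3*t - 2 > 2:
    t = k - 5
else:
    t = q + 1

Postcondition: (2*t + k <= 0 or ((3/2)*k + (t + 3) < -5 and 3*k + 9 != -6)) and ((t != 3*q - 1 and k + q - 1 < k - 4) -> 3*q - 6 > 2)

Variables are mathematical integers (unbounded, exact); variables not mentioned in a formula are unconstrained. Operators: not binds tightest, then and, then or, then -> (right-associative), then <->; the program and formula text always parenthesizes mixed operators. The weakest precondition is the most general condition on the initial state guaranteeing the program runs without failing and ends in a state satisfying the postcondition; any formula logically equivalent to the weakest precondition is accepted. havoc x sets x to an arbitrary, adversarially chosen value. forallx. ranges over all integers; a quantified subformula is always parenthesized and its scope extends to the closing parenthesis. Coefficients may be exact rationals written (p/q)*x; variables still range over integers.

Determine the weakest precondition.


Working backward. After the program, the postcondition (2*t + k <= 0 or ((3/2)*k + (t + 3) < -5 and 3*k + 9 != -6)) and ((t != 3*q - 1 and k + q - 1 < k - 4) -> 3*q - 6 > 2) must hold; in canonical form it is (k + 2*t <= 0 or ((3/2)*k + t < -8 and 3*k != -15)) and ((t != 3*q - 1 and q < -3) -> 3*q > 8).
Then branch requires (3*k <= 10 or ((5/2)*k < -3 and 3*k != -15)) and ((k != 3*q + 4 and q < -3) -> 3*q > 8); else branch requires (k + 2*q <= -2 or ((3/2)*k + q < -9 and 3*k != -15)) and ((2*q != 2 and q < -3) -> 3*q > 8).
Before the if: (3*t > 4 -> ((3*k <= 10 or ((5/2)*k < -3 and 3*k != -15)) and ((k != 3*q + 4 and q < -3) -> 3*q > 8))) and ((not (3*t > 4)) -> ((k + 2*q <= -2 or ((3/2)*k + q < -9 and 3*k != -15)) and ((2*q != 2 and q < -3) -> 3*q > 8)))
Before q := 3*k - 2: (3*t > 4 -> ((3*k <= 10 or ((5/2)*k < -3 and 3*k != -15)) and ((8*k != 2 and 3*k < -1) -> 9*k > 14))) and ((not (3*t > 4)) -> ((7*k <= 2 or ((9/2)*k < -7 and 3*k != -15)) and ((6*k != 6 and 3*k < -1) -> 9*k > 14)))
Before q := 2*q + 1: (3*t > 4 -> ((3*k <= 10 or ((5/2)*k < -3 and 3*k != -15)) and ((8*k != 2 and 3*k < -1) -> 9*k > 14))) and ((not (3*t > 4)) -> ((7*k <= 2 or ((9/2)*k < -7 and 3*k != -15)) and ((6*k != 6 and 3*k < -1) -> 9*k > 14)))
Before havoc q: (3*t > 4 -> ((3*k <= 10 or ((5/2)*k < -3 and 3*k != -15)) and ((8*k != 2 and 3*k < -1) -> 9*k > 14))) and ((not (3*t > 4)) -> ((7*k <= 2 or ((9/2)*k < -7 and 3*k != -15)) and ((6*k != 6 and 3*k < -1) -> 9*k > 14)))
Answer: WP = (3*t > 4 -> ((3*k <= 10 or ((5/2)*k < -3 and 3*k != -15)) and ((8*k != 2 and 3*k < -1) -> 9*k > 14))) and ((not (3*t > 4)) -> ((7*k <= 2 or ((9/2)*k < -7 and 3*k != -15)) and ((6*k != 6 and 3*k < -1) -> 9*k > 14)))


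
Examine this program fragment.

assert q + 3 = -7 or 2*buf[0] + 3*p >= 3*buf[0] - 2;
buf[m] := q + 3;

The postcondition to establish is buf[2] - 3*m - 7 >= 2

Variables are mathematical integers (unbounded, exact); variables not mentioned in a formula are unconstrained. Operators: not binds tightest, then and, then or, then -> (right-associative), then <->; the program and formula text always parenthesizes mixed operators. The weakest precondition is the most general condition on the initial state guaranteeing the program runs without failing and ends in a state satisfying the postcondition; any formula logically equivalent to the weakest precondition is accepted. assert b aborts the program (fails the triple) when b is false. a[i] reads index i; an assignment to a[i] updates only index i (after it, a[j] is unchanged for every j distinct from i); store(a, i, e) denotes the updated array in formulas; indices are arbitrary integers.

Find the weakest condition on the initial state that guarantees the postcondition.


Working backward. After the program, the postcondition buf[2] - 3*m - 7 >= 2 must hold; in canonical form it is buf[2] >= 3*m + 9.
Before buf[m] := q + 3: store(buf, m, q + 3)[2] >= 3*m + 9
Before assert q + 3 = -7 or 2*buf[0] + 3*p >= 3*buf[0] - 2: (q = -10 or 3*p >= buf[0] - 2) and store(buf, m, q + 3)[2] >= 3*m + 9
Answer: WP = (q = -10 or 3*p >= buf[0] - 2) and store(buf, m, q + 3)[2] >= 3*m + 9


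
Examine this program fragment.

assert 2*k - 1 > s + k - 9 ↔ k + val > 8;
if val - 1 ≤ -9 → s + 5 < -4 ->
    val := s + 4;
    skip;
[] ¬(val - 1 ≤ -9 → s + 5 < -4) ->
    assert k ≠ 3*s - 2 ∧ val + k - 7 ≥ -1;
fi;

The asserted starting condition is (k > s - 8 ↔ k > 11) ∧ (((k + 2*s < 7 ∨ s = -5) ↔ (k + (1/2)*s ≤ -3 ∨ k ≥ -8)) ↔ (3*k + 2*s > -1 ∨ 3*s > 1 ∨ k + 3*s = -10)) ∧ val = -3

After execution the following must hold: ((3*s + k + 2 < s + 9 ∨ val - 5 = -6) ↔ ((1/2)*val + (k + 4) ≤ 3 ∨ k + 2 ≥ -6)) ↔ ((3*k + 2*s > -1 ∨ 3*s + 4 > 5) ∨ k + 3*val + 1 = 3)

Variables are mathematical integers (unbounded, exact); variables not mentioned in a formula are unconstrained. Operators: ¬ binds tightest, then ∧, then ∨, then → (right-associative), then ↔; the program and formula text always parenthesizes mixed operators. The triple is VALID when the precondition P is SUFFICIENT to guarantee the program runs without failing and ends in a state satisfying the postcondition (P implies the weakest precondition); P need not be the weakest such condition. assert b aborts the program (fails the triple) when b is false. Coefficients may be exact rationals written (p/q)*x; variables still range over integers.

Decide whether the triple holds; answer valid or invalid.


Working backward. After the program, the postcondition ((3*s + k + 2 < s + 9 ∨ val - 5 = -6) ↔ ((1/2)*val + (k + 4) ≤ 3 ∨ k + 2 ≥ -6)) ↔ ((3*k + 2*s > -1 ∨ 3*s + 4 > 5) ∨ k + 3*val + 1 = 3) must hold; in canonical form it is ((k + 2*s < 7 ∨ val = -1) ↔ (k + (1/2)*val ≤ -1 ∨ k ≥ -8)) ↔ (3*k + 2*s > -1 ∨ 3*s > 1 ∨ k + 3*val = 2).
Then branch requires ((k + 2*s < 7 ∨ s = -5) ↔ (k + (1/2)*s ≤ -3 ∨ k ≥ -8)) ↔ (3*k + 2*s > -1 ∨ 3*s > 1 ∨ k + 3*s = -10); else branch requires k ≠ 3*s - 2 ∧ k + val ≥ 6 ∧ (((k + 2*s < 7 ∨ val = -1) ↔ (k + (1/2)*val ≤ -1 ∨ k ≥ -8)) ↔ (3*k + 2*s > -1 ∨ 3*s > 1 ∨ k + 3*val = 2)).
Before the if: ((val ≤ -8 → s < -9) → (((k + 2*s < 7 ∨ s = -5) ↔ (k + (1/2)*s ≤ -3 ∨ k ≥ -8)) ↔ (3*k + 2*s > -1 ∨ 3*s > 1 ∨ k + 3*s = -10))) ∧ ((¬(val ≤ -8 → s < -9)) → (k ≠ 3*s - 2 ∧ k + val ≥ 6 ∧ (((k + 2*s < 7 ∨ val = -1) ↔ (k + (1/2)*val ≤ -1 ∨ k ≥ -8)) ↔ (3*k + 2*s > -1 ∨ 3*s > 1 ∨ k + 3*val = 2))))
Before assert 2*k - 1 > s + k - 9 ↔ k + val > 8: (k > s - 8 ↔ k + val > 8) ∧ ((val ≤ -8 → s < -9) → (((k + 2*s < 7 ∨ s = -5) ↔ (k + (1/2)*s ≤ -3 ∨ k ≥ -8)) ↔ (3*k + 2*s > -1 ∨ 3*s > 1 ∨ k + 3*s = -10))) ∧ ((¬(val ≤ -8 → s < -9)) → (k ≠ 3*s - 2 ∧ k + val ≥ 6 ∧ (((k + 2*s < 7 ∨ val = -1) ↔ (k + (1/2)*val ≤ -1 ∨ k ≥ -8)) ↔ (3*k + 2*s > -1 ∨ 3*s > 1 ∨ k + 3*val = 2))))
The weakest precondition is (k > s - 8 ↔ k + val > 8) ∧ ((val ≤ -8 → s < -9) → (((k + 2*s < 7 ∨ s = -5) ↔ (k + (1/2)*s ≤ -3 ∨ k ≥ -8)) ↔ (3*k + 2*s > -1 ∨ 3*s > 1 ∨ k + 3*s = -10))) ∧ ((¬(val ≤ -8 → s < -9)) → (k ≠ 3*s - 2 ∧ k + val ≥ 6 ∧ (((k + 2*s < 7 ∨ val = -1) ↔ (k + (1/2)*val ≤ -1 ∨ k ≥ -8)) ↔ (3*k + 2*s > -1 ∨ 3*s > 1 ∨ k + 3*val = 2)))).
Check whether (k > s - 8 ↔ k > 11) ∧ (((k + 2*s < 7 ∨ s = -5) ↔ (k + (1/2)*s ≤ -3 ∨ k ≥ -8)) ↔ (3*k + 2*s > -1 ∨ 3*s > 1 ∨ k + 3*s = -10)) ∧ val = -3 implies it.
Every state satisfying the precondition satisfies the weakest precondition: the implication holds.
Answer: valid


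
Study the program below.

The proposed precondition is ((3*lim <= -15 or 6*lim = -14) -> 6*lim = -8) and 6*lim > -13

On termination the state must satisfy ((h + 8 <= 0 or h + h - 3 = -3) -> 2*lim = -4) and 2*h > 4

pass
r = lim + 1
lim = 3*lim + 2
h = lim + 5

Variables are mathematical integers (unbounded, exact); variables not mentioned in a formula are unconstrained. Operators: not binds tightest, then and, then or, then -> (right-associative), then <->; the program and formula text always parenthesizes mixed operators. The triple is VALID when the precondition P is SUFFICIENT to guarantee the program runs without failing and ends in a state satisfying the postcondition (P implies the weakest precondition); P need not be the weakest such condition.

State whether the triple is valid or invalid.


Working backward. After the program, the postcondition ((h + 8 <= 0 or h + h - 3 = -3) -> 2*lim = -4) and 2*h > 4 must hold; in canonical form it is ((h <= -8 or 2*h = 0) -> 2*lim = -4) and 2*h > 4.
Before h := lim + 5: ((lim <= -13 or 2*lim = -10) -> 2*lim = -4) and 2*lim > -6
Before lim := 3*lim + 2: ((3*lim <= -15 or 6*lim = -14) -> 6*lim = -8) and 6*lim > -10
Before r := lim + 1: ((3*lim <= -15 or 6*lim = -14) -> 6*lim = -8) and 6*lim > -10
Before skip: ((3*lim <= -15 or 6*lim = -14) -> 6*lim = -8) and 6*lim > -10
The weakest precondition is ((3*lim <= -15 or 6*lim = -14) -> 6*lim = -8) and 6*lim > -10.
Check whether ((3*lim <= -15 or 6*lim = -14) -> 6*lim = -8) and 6*lim > -13 implies it.
Countermodel: at the initial state lim = -2, the precondition holds but the weakest precondition fails.
Answer: invalid


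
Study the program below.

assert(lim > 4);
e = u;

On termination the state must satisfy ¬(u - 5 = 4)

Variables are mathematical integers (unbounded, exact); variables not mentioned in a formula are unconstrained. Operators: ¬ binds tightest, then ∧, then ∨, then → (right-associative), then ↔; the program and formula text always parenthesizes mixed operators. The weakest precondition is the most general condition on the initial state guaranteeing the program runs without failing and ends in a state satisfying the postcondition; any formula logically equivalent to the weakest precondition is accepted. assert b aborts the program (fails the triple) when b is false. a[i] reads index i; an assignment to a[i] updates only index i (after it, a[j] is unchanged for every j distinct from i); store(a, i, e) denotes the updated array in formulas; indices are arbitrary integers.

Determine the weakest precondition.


Working backward. After the program, the postcondition ¬(u - 5 = 4) must hold; in canonical form it is ¬(u = 9).
Before e := u: ¬(u = 9)
Before assert lim > 4: lim > 4 ∧ (¬(u = 9))
Answer: WP = lim > 4 ∧ (¬(u = 9))


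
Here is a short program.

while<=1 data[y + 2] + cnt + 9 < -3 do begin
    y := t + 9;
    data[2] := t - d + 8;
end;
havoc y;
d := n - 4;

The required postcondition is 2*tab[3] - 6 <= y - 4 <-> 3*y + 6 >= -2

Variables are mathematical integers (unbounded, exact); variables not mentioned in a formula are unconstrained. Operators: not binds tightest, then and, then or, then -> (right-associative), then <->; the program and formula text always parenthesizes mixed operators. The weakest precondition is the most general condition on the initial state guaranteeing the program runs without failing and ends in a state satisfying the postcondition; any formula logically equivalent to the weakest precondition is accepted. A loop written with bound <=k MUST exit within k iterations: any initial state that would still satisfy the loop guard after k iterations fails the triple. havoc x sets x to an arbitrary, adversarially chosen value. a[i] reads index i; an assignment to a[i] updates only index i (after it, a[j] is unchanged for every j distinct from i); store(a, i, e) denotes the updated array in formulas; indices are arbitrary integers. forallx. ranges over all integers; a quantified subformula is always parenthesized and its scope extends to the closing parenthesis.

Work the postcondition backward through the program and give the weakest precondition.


Working backward. After the program, the postcondition 2*tab[3] - 6 <= y - 4 <-> 3*y + 6 >= -2 must hold; in canonical form it is 2*tab[3] <= y + 2 <-> 3*y >= -8.
Before d := n - 4: 2*tab[3] <= y + 2 <-> 3*y >= -8
Before havoc y: forall y_1. (2*tab[3] <= y_1 + 2 <-> 3*y_1 >= -8)
Before the loop (bound <=1), unroll the exhaustion recursion (WP_0 = exit-now case; WP_j = one more guarded iteration, up to j = 1):
  WP_0: (not (data[y + 2] + cnt < -12)) and (forall y_1. (2*tab[3] <= y_1 + 2 <-> 3*y_1 >= -8))
  WP_1: (data[y + 2] + cnt < -12 -> ((not (store(data, 2, -d + t + 8)[t + 11] + cnt < -12)) and (forall y_1. (2*tab[3] <= y_1 + 2 <-> 3*y_1 >= -8)))) and ((not (data[y + 2] + cnt < -12)) -> (forall y_1. (2*tab[3] <= y_1 + 2 <-> 3*y_1 >= -8)))
So before the loop: (data[y + 2] + cnt < -12 -> ((not (store(data, 2, -d + t + 8)[t + 11] + cnt < -12)) and (forall y_1. (2*tab[3] <= y_1 + 2 <-> 3*y_1 >= -8)))) and ((not (data[y + 2] + cnt < -12)) -> (forall y_1. (2*tab[3] <= y_1 + 2 <-> 3*y_1 >= -8)))
Answer: WP = (data[y + 2] + cnt < -12 -> ((not (store(data, 2, -d + t + 8)[t + 11] + cnt < -12)) and (forall y_1. (2*tab[3] <= y_1 + 2 <-> 3*y_1 >= -8)))) and ((not (data[y + 2] + cnt < -12)) -> (forall y_1. (2*tab[3] <= y_1 + 2 <-> 3*y_1 >= -8)))


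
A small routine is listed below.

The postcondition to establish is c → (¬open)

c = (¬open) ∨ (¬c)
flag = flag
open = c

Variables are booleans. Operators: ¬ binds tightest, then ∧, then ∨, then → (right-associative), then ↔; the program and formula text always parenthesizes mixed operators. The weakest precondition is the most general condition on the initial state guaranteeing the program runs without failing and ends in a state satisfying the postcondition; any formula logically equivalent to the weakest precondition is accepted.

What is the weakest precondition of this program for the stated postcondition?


Working backward. After the program, c → (¬open) must hold.
Before open := c: c → (¬c)
Before flag := flag: c → (¬c)
Before c := (¬open) ∨ (¬c): ((¬open) ∨ (¬c)) → (¬((¬open) ∨ (¬c)))
Answer: WP = ((¬open) ∨ (¬c)) → (¬((¬open) ∨ (¬c)))


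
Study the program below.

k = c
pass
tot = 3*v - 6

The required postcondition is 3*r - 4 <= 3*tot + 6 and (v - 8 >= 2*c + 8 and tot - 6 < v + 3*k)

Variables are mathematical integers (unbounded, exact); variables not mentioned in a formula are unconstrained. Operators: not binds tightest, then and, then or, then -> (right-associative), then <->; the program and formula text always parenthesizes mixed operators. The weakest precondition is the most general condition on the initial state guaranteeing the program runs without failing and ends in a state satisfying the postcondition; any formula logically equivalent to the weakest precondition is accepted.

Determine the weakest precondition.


Working backward. After the program, the postcondition 3*r - 4 <= 3*tot + 6 and (v - 8 >= 2*c + 8 and tot - 6 < v + 3*k) must hold; in canonical form it is 3*r <= 3*tot + 10 and v >= 2*c + 16 and tot < 3*k + v + 6.
Before tot := 3*v - 6: 3*r <= 9*v - 8 and v >= 2*c + 16 and 2*v < 3*k + 12
Before skip: 3*r <= 9*v - 8 and v >= 2*c + 16 and 2*v < 3*k + 12
Before k := c: 3*r <= 9*v - 8 and v >= 2*c + 16 and 2*v < 3*c + 12
Answer: WP = 3*r <= 9*v - 8 and v >= 2*c + 16 and 2*v < 3*c + 12


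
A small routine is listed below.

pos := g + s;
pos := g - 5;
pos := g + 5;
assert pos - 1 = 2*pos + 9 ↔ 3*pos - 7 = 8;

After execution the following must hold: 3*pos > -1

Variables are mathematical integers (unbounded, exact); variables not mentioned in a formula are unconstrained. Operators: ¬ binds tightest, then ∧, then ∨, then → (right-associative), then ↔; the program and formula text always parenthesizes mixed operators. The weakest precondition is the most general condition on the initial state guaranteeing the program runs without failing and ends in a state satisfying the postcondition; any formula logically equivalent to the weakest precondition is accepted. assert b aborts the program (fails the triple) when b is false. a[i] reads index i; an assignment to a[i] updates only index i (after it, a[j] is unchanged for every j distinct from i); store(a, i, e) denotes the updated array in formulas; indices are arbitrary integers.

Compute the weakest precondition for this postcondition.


Working backward. After the program, 3*pos > -1 must hold.
Before assert pos - 1 = 2*pos + 9 ↔ 3*pos - 7 = 8: (pos = -10 ↔ 3*pos = 15) ∧ 3*pos > -1
Before pos := g + 5: (g = -15 ↔ 3*g = 0) ∧ 3*g > -16
Before pos := g - 5: (g = -15 ↔ 3*g = 0) ∧ 3*g > -16
Before pos := g + s: (g = -15 ↔ 3*g = 0) ∧ 3*g > -16
Answer: WP = (g = -15 ↔ 3*g = 0) ∧ 3*g > -16


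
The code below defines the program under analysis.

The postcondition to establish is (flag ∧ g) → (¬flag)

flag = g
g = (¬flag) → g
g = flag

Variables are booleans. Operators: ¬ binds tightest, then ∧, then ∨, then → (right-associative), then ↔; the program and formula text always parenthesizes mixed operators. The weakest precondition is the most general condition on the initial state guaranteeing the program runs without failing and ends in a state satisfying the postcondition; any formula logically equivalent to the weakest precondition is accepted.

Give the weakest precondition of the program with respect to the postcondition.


Working backward. After the program, (flag ∧ g) → (¬flag) must hold.
Before g := flag: flag → (¬flag)
Before g := (¬flag) → g: flag → (¬flag)
Before flag := g: g → (¬g)
Answer: WP = g → (¬g)
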